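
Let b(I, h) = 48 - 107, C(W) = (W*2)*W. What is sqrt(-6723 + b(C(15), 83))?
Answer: I*sqrt(6782) ≈ 82.353*I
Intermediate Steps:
C(W) = 2*W**2 (C(W) = (2*W)*W = 2*W**2)
b(I, h) = -59
sqrt(-6723 + b(C(15), 83)) = sqrt(-6723 - 59) = sqrt(-6782) = I*sqrt(6782)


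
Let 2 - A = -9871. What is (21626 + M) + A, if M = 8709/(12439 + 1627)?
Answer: 443073643/14066 ≈ 31500.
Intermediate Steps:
A = 9873 (A = 2 - 1*(-9871) = 2 + 9871 = 9873)
M = 8709/14066 ≈ 0.61915
(21626 + M) + A = (21626 + 8709/14066) + 9873 = 304200025/14066 + 9873 = 443073643/14066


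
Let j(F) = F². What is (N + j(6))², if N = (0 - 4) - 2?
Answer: 900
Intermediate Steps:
N = -6 (N = -4 - 2 = -6)
(N + j(6))² = (-6 + 6²)² = (-6 + 36)² = 30² = 900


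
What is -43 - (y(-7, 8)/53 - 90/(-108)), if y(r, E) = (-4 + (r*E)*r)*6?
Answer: -27907/318 ≈ -87.758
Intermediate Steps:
y(r, E) = -24 + 6*E*r² (y(r, E) = (-4 + (E*r)*r)*6 = (-4 + E*r²)*6 = -24 + 6*E*r²)
-43 - (y(-7, 8)/53 - 90/(-108)) = -43 - ((-24 + 6*8*(-7)²)/53 - 90/(-108)) = -43 - ((-24 + 6*8*49)*(1/53) - 90*(-1/108)) = -43 - ((-24 + 2352)*(1/53) + ⅚) = -43 - (2328*(1/53) + ⅚) = -43 - (2328/53 + ⅚) = -43 - 1*14233/318 = -43 - 14233/318 = -27907/318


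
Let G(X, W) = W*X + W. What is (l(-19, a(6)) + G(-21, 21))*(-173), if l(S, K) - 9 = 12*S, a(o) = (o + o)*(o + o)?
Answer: 110547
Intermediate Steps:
a(o) = 4*o**2 (a(o) = (2*o)*(2*o) = 4*o**2)
l(S, K) = 9 + 12*S
G(X, W) = W + W*X
(l(-19, a(6)) + G(-21, 21))*(-173) = ((9 + 12*(-19)) + 21*(1 - 21))*(-173) = ((9 - 228) + 21*(-20))*(-173) = (-219 - 420)*(-173) = -639*(-173) = 110547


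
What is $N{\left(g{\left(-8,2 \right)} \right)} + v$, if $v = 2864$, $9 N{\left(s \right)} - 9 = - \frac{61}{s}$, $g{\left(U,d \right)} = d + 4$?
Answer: $\frac{154649}{54} \approx 2863.9$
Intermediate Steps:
$g{\left(U,d \right)} = 4 + d$
$N{\left(s \right)} = 1 - \frac{61}{9 s}$ ($N{\left(s \right)} = 1 + \frac{\left(-61\right) \frac{1}{s}}{9} = 1 - \frac{61}{9 s}$)
$N{\left(g{\left(-8,2 \right)} \right)} + v = \frac{- \frac{61}{9} + \left(4 + 2\right)}{4 + 2} + 2864 = \frac{- \frac{61}{9} + 6}{6} + 2864 = \frac{1}{6} \left(- \frac{7}{9}\right) + 2864 = - \frac{7}{54} + 2864 = \frac{154649}{54}$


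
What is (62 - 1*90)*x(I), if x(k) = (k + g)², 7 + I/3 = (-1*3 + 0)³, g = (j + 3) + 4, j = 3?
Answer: -236992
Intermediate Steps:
g = 10 (g = (3 + 3) + 4 = 6 + 4 = 10)
I = -102 (I = -21 + 3*(-1*3 + 0)³ = -21 + 3*(-3 + 0)³ = -21 + 3*(-3)³ = -21 + 3*(-27) = -21 - 81 = -102)
x(k) = (10 + k)² (x(k) = (k + 10)² = (10 + k)²)
(62 - 1*90)*x(I) = (62 - 1*90)*(10 - 102)² = (62 - 90)*(-92)² = -28*8464 = -236992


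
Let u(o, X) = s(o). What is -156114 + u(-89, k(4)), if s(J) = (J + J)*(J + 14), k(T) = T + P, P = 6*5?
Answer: -142764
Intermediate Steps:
P = 30
k(T) = 30 + T (k(T) = T + 30 = 30 + T)
s(J) = 2*J*(14 + J) (s(J) = (2*J)*(14 + J) = 2*J*(14 + J))
u(o, X) = 2*o*(14 + o)
-156114 + u(-89, k(4)) = -156114 + 2*(-89)*(14 - 89) = -156114 + 2*(-89)*(-75) = -156114 + 13350 = -142764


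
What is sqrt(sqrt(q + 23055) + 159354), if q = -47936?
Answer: sqrt(159354 + I*sqrt(24881)) ≈ 399.19 + 0.198*I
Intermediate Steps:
sqrt(sqrt(q + 23055) + 159354) = sqrt(sqrt(-47936 + 23055) + 159354) = sqrt(sqrt(-24881) + 159354) = sqrt(I*sqrt(24881) + 159354) = sqrt(159354 + I*sqrt(24881))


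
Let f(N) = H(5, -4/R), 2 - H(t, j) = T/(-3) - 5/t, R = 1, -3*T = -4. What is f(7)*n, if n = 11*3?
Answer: 341/3 ≈ 113.67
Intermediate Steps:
T = 4/3 (T = -⅓*(-4) = 4/3 ≈ 1.3333)
n = 33
H(t, j) = 22/9 + 5/t (H(t, j) = 2 - ((4/3)/(-3) - 5/t) = 2 - ((4/3)*(-⅓) - 5/t) = 2 - (-4/9 - 5/t) = 2 + (4/9 + 5/t) = 22/9 + 5/t)
f(N) = 31/9 (f(N) = 22/9 + 5/5 = 22/9 + 5*(⅕) = 22/9 + 1 = 31/9)
f(7)*n = (31/9)*33 = 341/3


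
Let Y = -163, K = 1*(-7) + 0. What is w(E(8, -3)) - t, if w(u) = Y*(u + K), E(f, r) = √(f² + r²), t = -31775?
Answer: 32916 - 163*√73 ≈ 31523.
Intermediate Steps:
K = -7 (K = -7 + 0 = -7)
w(u) = 1141 - 163*u (w(u) = -163*(u - 7) = -163*(-7 + u) = 1141 - 163*u)
w(E(8, -3)) - t = (1141 - 163*√(8² + (-3)²)) - 1*(-31775) = (1141 - 163*√(64 + 9)) + 31775 = (1141 - 163*√73) + 31775 = 32916 - 163*√73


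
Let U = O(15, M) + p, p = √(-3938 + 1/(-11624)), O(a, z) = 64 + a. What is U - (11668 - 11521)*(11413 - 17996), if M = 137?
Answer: 967780 + 31*I*√138421498/5812 ≈ 9.6778e+5 + 62.753*I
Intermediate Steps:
p = 31*I*√138421498/5812 (p = √(-3938 - 1/11624) = √(-45775313/11624) = 31*I*√138421498/5812 ≈ 62.753*I)
U = 79 + 31*I*√138421498/5812 (U = (64 + 15) + 31*I*√138421498/5812 = 79 + 31*I*√138421498/5812 ≈ 79.0 + 62.753*I)
U - (11668 - 11521)*(11413 - 17996) = (79 + 31*I*√138421498/5812) - (11668 - 11521)*(11413 - 17996) = (79 + 31*I*√138421498/5812) - 147*(-6583) = (79 + 31*I*√138421498/5812) - 1*(-967701) = (79 + 31*I*√138421498/5812) + 967701 = 967780 + 31*I*√138421498/5812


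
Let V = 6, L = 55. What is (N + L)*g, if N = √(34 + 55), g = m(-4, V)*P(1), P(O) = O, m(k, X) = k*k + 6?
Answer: 1210 + 22*√89 ≈ 1417.5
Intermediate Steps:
m(k, X) = 6 + k² (m(k, X) = k² + 6 = 6 + k²)
g = 22 (g = (6 + (-4)²)*1 = (6 + 16)*1 = 22*1 = 22)
N = √89 ≈ 9.4340
(N + L)*g = (√89 + 55)*22 = (55 + √89)*22 = 1210 + 22*√89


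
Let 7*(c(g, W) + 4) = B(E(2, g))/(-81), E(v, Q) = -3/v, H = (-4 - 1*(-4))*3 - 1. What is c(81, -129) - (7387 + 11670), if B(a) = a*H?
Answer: -7205059/378 ≈ -19061.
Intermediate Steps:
H = -1 (H = (-4 + 4)*3 - 1 = 0*3 - 1 = 0 - 1 = -1)
B(a) = -a (B(a) = a*(-1) = -a)
c(g, W) = -1513/378 (c(g, W) = -4 + (-(-3)/2/(-81))/7 = -4 + (-(-3)/2*(-1/81))/7 = -4 + (-1*(-3/2)*(-1/81))/7 = -4 + ((3/2)*(-1/81))/7 = -4 + (1/7)*(-1/54) = -4 - 1/378 = -1513/378)
c(81, -129) - (7387 + 11670) = -1513/378 - (7387 + 11670) = -1513/378 - 1*19057 = -1513/378 - 19057 = -7205059/378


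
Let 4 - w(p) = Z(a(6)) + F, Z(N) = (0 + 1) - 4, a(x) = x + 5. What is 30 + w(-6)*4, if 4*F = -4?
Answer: 62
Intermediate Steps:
a(x) = 5 + x
F = -1 (F = (1/4)*(-4) = -1)
Z(N) = -3 (Z(N) = 1 - 4 = -3)
w(p) = 8 (w(p) = 4 - (-3 - 1) = 4 - 1*(-4) = 4 + 4 = 8)
30 + w(-6)*4 = 30 + 8*4 = 30 + 32 = 62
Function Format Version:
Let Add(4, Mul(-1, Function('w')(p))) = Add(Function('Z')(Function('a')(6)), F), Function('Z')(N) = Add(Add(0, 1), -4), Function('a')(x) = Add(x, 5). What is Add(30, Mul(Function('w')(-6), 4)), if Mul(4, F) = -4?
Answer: 62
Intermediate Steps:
Function('a')(x) = Add(5, x)
F = -1 (F = Mul(Rational(1, 4), -4) = -1)
Function('Z')(N) = -3 (Function('Z')(N) = Add(1, -4) = -3)
Function('w')(p) = 8 (Function('w')(p) = Add(4, Mul(-1, Add(-3, -1))) = Add(4, Mul(-1, -4)) = Add(4, 4) = 8)
Add(30, Mul(Function('w')(-6), 4)) = Add(30, Mul(8, 4)) = Add(30, 32) = 62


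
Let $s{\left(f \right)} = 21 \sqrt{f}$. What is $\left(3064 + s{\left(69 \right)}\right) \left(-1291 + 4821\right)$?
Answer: $10815920 + 74130 \sqrt{69} \approx 1.1432 \cdot 10^{7}$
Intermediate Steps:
$\left(3064 + s{\left(69 \right)}\right) \left(-1291 + 4821\right) = \left(3064 + 21 \sqrt{69}\right) \left(-1291 + 4821\right) = \left(3064 + 21 \sqrt{69}\right) 3530 = 10815920 + 74130 \sqrt{69}$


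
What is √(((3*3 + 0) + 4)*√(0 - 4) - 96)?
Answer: √(-96 + 26*I) ≈ 1.315 + 9.8858*I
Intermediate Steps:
√(((3*3 + 0) + 4)*√(0 - 4) - 96) = √(((9 + 0) + 4)*√(-4) - 96) = √((9 + 4)*(2*I) - 96) = √(13*(2*I) - 96) = √(26*I - 96) = √(-96 + 26*I)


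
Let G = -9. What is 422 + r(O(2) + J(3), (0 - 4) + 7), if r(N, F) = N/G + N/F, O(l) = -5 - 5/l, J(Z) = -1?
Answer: 3781/9 ≈ 420.11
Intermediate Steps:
O(l) = -5 - 5/l
r(N, F) = -N/9 + N/F (r(N, F) = N/(-9) + N/F = N*(-1/9) + N/F = -N/9 + N/F)
422 + r(O(2) + J(3), (0 - 4) + 7) = 422 + (-((-5 - 5/2) - 1)/9 + ((-5 - 5/2) - 1)/((0 - 4) + 7)) = 422 + (-((-5 - 5*1/2) - 1)/9 + ((-5 - 5*1/2) - 1)/(-4 + 7)) = 422 + (-((-5 - 5/2) - 1)/9 + ((-5 - 5/2) - 1)/3) = 422 + (-(-15/2 - 1)/9 + (-15/2 - 1)*(1/3)) = 422 + (-1/9*(-17/2) - 17/2*1/3) = 422 + (17/18 - 17/6) = 422 - 17/9 = 3781/9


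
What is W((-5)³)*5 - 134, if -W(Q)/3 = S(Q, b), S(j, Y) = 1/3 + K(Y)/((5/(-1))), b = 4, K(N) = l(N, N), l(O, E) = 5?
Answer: -124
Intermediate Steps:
K(N) = 5
S(j, Y) = -⅔ (S(j, Y) = 1/3 + 5/((5/(-1))) = 1*(⅓) + 5/((5*(-1))) = ⅓ + 5/(-5) = ⅓ + 5*(-⅕) = ⅓ - 1 = -⅔)
W(Q) = 2 (W(Q) = -3*(-⅔) = 2)
W((-5)³)*5 - 134 = 2*5 - 134 = 10 - 134 = -124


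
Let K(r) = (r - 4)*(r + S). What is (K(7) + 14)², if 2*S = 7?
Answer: 8281/4 ≈ 2070.3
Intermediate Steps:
S = 7/2 (S = (½)*7 = 7/2 ≈ 3.5000)
K(r) = (-4 + r)*(7/2 + r) (K(r) = (r - 4)*(r + 7/2) = (-4 + r)*(7/2 + r))
(K(7) + 14)² = ((-14 + 7² - ½*7) + 14)² = ((-14 + 49 - 7/2) + 14)² = (63/2 + 14)² = (91/2)² = 8281/4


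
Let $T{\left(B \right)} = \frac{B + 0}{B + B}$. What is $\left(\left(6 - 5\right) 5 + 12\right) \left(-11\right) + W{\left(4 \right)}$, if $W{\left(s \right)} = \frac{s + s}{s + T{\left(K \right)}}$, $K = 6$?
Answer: $- \frac{1667}{9} \approx -185.22$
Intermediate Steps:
$T{\left(B \right)} = \frac{1}{2}$ ($T{\left(B \right)} = \frac{B}{2 B} = B \frac{1}{2 B} = \frac{1}{2}$)
$W{\left(s \right)} = \frac{2 s}{\frac{1}{2} + s}$ ($W{\left(s \right)} = \frac{s + s}{s + \frac{1}{2}} = \frac{2 s}{\frac{1}{2} + s}$)
$\left(\left(6 - 5\right) 5 + 12\right) \left(-11\right) + W{\left(4 \right)} = \left(\left(6 - 5\right) 5 + 12\right) \left(-11\right) + 4 \cdot 4 \frac{1}{1 + 2 \cdot 4} = \left(1 \cdot 5 + 12\right) \left(-11\right) + 4 \cdot 4 \frac{1}{1 + 8} = \left(5 + 12\right) \left(-11\right) + 4 \cdot 4 \cdot \frac{1}{9} = 17 \left(-11\right) + 4 \cdot 4 \cdot \frac{1}{9} = -187 + \frac{16}{9} = - \frac{1667}{9}$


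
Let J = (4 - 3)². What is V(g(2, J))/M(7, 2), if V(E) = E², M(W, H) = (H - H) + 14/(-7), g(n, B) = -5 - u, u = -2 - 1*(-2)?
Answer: -25/2 ≈ -12.500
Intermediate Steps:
u = 0 (u = -2 + 2 = 0)
J = 1 (J = 1² = 1)
g(n, B) = -5 (g(n, B) = -5 - 1*0 = -5 + 0 = -5)
M(W, H) = -2 (M(W, H) = 0 + 14*(-⅐) = 0 - 2 = -2)
V(g(2, J))/M(7, 2) = (-5)²/(-2) = 25*(-½) = -25/2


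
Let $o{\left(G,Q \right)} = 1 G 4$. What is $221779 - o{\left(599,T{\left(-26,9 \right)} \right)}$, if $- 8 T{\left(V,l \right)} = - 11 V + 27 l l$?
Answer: $219383$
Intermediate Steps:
$T{\left(V,l \right)} = - \frac{27 l^{2}}{8} + \frac{11 V}{8}$ ($T{\left(V,l \right)} = - \frac{- 11 V + 27 l l}{8} = - \frac{- 11 V + 27 l^{2}}{8} = - \frac{27 l^{2}}{8} + \frac{11 V}{8}$)
$o{\left(G,Q \right)} = 4 G$ ($o{\left(G,Q \right)} = G 4 = 4 G$)
$221779 - o{\left(599,T{\left(-26,9 \right)} \right)} = 221779 - 4 \cdot 599 = 221779 - 2396 = 219383$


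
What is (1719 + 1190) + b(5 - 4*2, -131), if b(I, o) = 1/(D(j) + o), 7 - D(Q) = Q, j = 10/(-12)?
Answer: 2149745/739 ≈ 2909.0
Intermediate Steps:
j = -⅚ (j = 10*(-1/12) = -⅚ ≈ -0.83333)
D(Q) = 7 - Q
b(I, o) = 1/(47/6 + o) (b(I, o) = 1/((7 - 1*(-⅚)) + o) = 1/((7 + ⅚) + o) = 1/(47/6 + o))
(1719 + 1190) + b(5 - 4*2, -131) = (1719 + 1190) + 6/(47 + 6*(-131)) = 2909 + 6/(47 - 786) = 2909 + 6/(-739) = 2909 + 6*(-1/739) = 2909 - 6/739 = 2149745/739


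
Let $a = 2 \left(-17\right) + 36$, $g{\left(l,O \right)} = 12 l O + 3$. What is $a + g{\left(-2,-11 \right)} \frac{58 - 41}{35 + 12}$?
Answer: $\frac{4633}{47} \approx 98.574$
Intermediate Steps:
$g{\left(l,O \right)} = 3 + 12 O l$ ($g{\left(l,O \right)} = 12 O l + 3 = 3 + 12 O l$)
$a = 2$ ($a = -34 + 36 = 2$)
$a + g{\left(-2,-11 \right)} \frac{58 - 41}{35 + 12} = 2 + \left(3 + 12 \left(-11\right) \left(-2\right)\right) \frac{58 - 41}{35 + 12} = 2 + \left(3 + 264\right) \frac{17}{47} = 2 + 267 \cdot 17 \cdot \frac{1}{47} = 2 + 267 \cdot \frac{17}{47} = 2 + \frac{4539}{47} = \frac{4633}{47}$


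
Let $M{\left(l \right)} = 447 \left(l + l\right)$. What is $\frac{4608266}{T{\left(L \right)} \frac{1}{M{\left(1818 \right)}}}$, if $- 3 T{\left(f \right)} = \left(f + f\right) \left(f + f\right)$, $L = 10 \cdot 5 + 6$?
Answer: $- \frac{2808666698877}{1568} \approx -1.7912 \cdot 10^{9}$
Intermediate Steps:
$L = 56$ ($L = 50 + 6 = 56$)
$M{\left(l \right)} = 894 l$ ($M{\left(l \right)} = 447 \cdot 2 l = 894 l$)
$T{\left(f \right)} = - \frac{4 f^{2}}{3}$ ($T{\left(f \right)} = - \frac{\left(f + f\right) \left(f + f\right)}{3} = - \frac{2 f 2 f}{3} = - \frac{4 f^{2}}{3}$)
$\frac{4608266}{T{\left(L \right)} \frac{1}{M{\left(1818 \right)}}} = \frac{4608266}{- \frac{4 \cdot 56^{2}}{3} \frac{1}{894 \cdot 1818}} = \frac{4608266}{\left(- \frac{4}{3}\right) 3136 \cdot \frac{1}{1625292}} = \frac{4608266}{\left(- \frac{12544}{3}\right) \frac{1}{1625292}} = \frac{4608266}{- \frac{3136}{1218969}} = 4608266 \left(- \frac{1218969}{3136}\right) = - \frac{2808666698877}{1568}$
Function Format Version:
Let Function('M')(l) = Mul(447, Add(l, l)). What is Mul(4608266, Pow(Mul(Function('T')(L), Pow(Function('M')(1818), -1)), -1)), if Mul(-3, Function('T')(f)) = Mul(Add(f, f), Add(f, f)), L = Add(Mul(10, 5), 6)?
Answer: Rational(-2808666698877, 1568) ≈ -1.7912e+9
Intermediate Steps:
L = 56 (L = Add(50, 6) = 56)
Function('M')(l) = Mul(894, l) (Function('M')(l) = Mul(447, Mul(2, l)) = Mul(894, l))
Function('T')(f) = Mul(Rational(-4, 3), Pow(f, 2)) (Function('T')(f) = Mul(Rational(-1, 3), Mul(Add(f, f), Add(f, f))) = Mul(Rational(-1, 3), Mul(Mul(2, f), Mul(2, f))) = Mul(Rational(-1, 3), Mul(4, Pow(f, 2))) = Mul(Rational(-4, 3), Pow(f, 2)))
Mul(4608266, Pow(Mul(Function('T')(L), Pow(Function('M')(1818), -1)), -1)) = Mul(4608266, Pow(Mul(Mul(Rational(-4, 3), Pow(56, 2)), Pow(Mul(894, 1818), -1)), -1)) = Mul(4608266, Pow(Mul(Mul(Rational(-4, 3), 3136), Pow(1625292, -1)), -1)) = Mul(4608266, Pow(Mul(Rational(-12544, 3), Rational(1, 1625292)), -1)) = Mul(4608266, Pow(Rational(-3136, 1218969), -1)) = Mul(4608266, Rational(-1218969, 3136)) = Rational(-2808666698877, 1568)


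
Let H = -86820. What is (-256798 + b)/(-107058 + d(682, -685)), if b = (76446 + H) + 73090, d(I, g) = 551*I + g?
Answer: -194082/268039 ≈ -0.72408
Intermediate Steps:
d(I, g) = g + 551*I
b = 62716 (b = (76446 - 86820) + 73090 = -10374 + 73090 = 62716)
(-256798 + b)/(-107058 + d(682, -685)) = (-256798 + 62716)/(-107058 + (-685 + 551*682)) = -194082/(-107058 + (-685 + 375782)) = -194082/(-107058 + 375097) = -194082/268039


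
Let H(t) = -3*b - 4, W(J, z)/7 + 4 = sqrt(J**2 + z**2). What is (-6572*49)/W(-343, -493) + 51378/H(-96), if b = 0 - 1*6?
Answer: 661733699/180341 - 3286*sqrt(360698)/25763 ≈ 3592.7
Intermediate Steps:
b = -6 (b = 0 - 6 = -6)
W(J, z) = -28 + 7*sqrt(J**2 + z**2)
H(t) = 14 (H(t) = -3*(-6) - 4 = 18 - 4 = 14)
(-6572*49)/W(-343, -493) + 51378/H(-96) = (-6572*49)/(-28 + 7*sqrt((-343)**2 + (-493)**2)) + 51378/14 = -322028/(-28 + 7*sqrt(117649 + 243049)) + 51378*(1/14) = -322028/(-28 + 7*sqrt(360698)) + 25689/7 = 25689/7 - 322028/(-28 + 7*sqrt(360698))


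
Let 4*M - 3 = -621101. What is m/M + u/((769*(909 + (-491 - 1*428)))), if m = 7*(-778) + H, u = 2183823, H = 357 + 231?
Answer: -678109332787/2388121810 ≈ -283.95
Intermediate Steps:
H = 588
M = -310549/2 (M = 3/4 + (1/4)*(-621101) = 3/4 - 621101/4 = -310549/2 ≈ -1.5527e+5)
m = -4858 (m = 7*(-778) + 588 = -5446 + 588 = -4858)
m/M + u/((769*(909 + (-491 - 1*428)))) = -4858/(-310549/2) + 2183823/((769*(909 + (-491 - 1*428)))) = -4858*(-2/310549) + 2183823/((769*(909 + (-491 - 428)))) = 9716/310549 + 2183823/((769*(909 - 919))) = 9716/310549 + 2183823/((769*(-10))) = 9716/310549 + 2183823/(-7690) = 9716/310549 + 2183823*(-1/7690) = 9716/310549 - 2183823/7690 = -678109332787/2388121810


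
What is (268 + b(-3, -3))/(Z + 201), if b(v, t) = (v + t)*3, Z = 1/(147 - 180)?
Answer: 4125/3316 ≈ 1.2440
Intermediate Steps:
Z = -1/33 (Z = 1/(-33) = -1/33 ≈ -0.030303)
b(v, t) = 3*t + 3*v (b(v, t) = (t + v)*3 = 3*t + 3*v)
(268 + b(-3, -3))/(Z + 201) = (268 + (3*(-3) + 3*(-3)))/(-1/33 + 201) = (268 + (-9 - 9))/(6632/33) = (268 - 18)*(33/6632) = 250*(33/6632) = 4125/3316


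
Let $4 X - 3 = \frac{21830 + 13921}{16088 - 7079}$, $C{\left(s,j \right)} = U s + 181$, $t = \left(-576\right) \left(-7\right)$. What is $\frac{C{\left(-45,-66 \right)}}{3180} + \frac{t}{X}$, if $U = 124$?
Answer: $\frac{76951000823}{33272340} \approx 2312.8$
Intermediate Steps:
$t = 4032$
$C{\left(s,j \right)} = 181 + 124 s$ ($C{\left(s,j \right)} = 124 s + 181 = 181 + 124 s$)
$X = \frac{10463}{6006}$ ($X = \frac{3}{4} + \frac{\left(21830 + 13921\right) \frac{1}{16088 - 7079}}{4} = \frac{3}{4} + \frac{35751 \cdot \frac{1}{9009}}{4} = \frac{3}{4} + \frac{1}{4} \cdot \frac{11917}{3003} = \frac{3}{4} + \frac{11917}{12012} = \frac{10463}{6006} \approx 1.7421$)
$\frac{C{\left(-45,-66 \right)}}{3180} + \frac{t}{X} = \frac{181 + 124 \left(-45\right)}{3180} + \frac{4032}{\frac{10463}{6006}} = \left(181 - 5580\right) \frac{1}{3180} + 4032 \cdot \frac{6006}{10463} = \left(-5399\right) \frac{1}{3180} + \frac{24216192}{10463} = - \frac{5399}{3180} + \frac{24216192}{10463} = \frac{76951000823}{33272340}$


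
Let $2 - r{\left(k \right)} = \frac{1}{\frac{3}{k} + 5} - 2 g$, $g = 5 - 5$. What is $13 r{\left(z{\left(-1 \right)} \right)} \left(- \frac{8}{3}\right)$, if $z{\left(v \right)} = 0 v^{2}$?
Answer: $- \frac{208}{3} \approx -69.333$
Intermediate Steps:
$z{\left(v \right)} = 0$
$g = 0$ ($g = 5 - 5 = 0$)
$r{\left(k \right)} = 2 - \frac{1}{5 + \frac{3}{k}}$ ($r{\left(k \right)} = 2 - \left(\frac{1}{\frac{3}{k} + 5} - 0\right) = 2 - \left(\frac{1}{5 + \frac{3}{k}} + 0\right) = 2 - \frac{1}{5 + \frac{3}{k}}$)
$13 r{\left(z{\left(-1 \right)} \right)} \left(- \frac{8}{3}\right) = 13 \frac{3 \left(2 + 3 \cdot 0\right)}{3 + 5 \cdot 0} \left(- \frac{8}{3}\right) = 13 \frac{3 \left(2 + 0\right)}{3 + 0} \left(\left(-8\right) \frac{1}{3}\right) = 13 \cdot 3 \cdot \frac{1}{3} \cdot 2 \left(- \frac{8}{3}\right) = 13 \cdot 2 \left(- \frac{8}{3}\right) = 26 \left(- \frac{8}{3}\right) = - \frac{208}{3}$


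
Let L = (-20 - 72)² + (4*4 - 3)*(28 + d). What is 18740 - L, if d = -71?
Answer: 10835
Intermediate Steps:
L = 7905 (L = (-20 - 72)² + (4*4 - 3)*(28 - 71) = (-92)² + (16 - 3)*(-43) = 8464 + 13*(-43) = 8464 - 559 = 7905)
18740 - L = 18740 - 1*7905 = 18740 - 7905 = 10835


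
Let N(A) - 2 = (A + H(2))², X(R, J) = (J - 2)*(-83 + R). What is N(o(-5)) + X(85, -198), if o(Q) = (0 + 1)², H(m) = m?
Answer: -389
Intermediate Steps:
X(R, J) = (-83 + R)*(-2 + J) (X(R, J) = (-2 + J)*(-83 + R) = (-83 + R)*(-2 + J))
o(Q) = 1 (o(Q) = 1² = 1)
N(A) = 2 + (2 + A)² (N(A) = 2 + (A + 2)² = 2 + (2 + A)²)
N(o(-5)) + X(85, -198) = (2 + (2 + 1)²) + (166 - 83*(-198) - 2*85 - 198*85) = (2 + 3²) + (166 + 16434 - 170 - 16830) = (2 + 9) - 400 = 11 - 400 = -389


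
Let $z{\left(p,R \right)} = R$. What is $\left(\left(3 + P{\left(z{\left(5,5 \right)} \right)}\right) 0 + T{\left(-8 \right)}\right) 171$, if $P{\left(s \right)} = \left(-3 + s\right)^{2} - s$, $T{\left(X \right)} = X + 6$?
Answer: $-342$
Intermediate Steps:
$T{\left(X \right)} = 6 + X$
$\left(\left(3 + P{\left(z{\left(5,5 \right)} \right)}\right) 0 + T{\left(-8 \right)}\right) 171 = \left(\left(3 + \left(\left(-3 + 5\right)^{2} - 5\right)\right) 0 + \left(6 - 8\right)\right) 171 = \left(\left(3 - \left(5 - 2^{2}\right)\right) 0 - 2\right) 171 = \left(\left(3 + \left(4 - 5\right)\right) 0 - 2\right) 171 = \left(\left(3 - 1\right) 0 - 2\right) 171 = \left(2 \cdot 0 - 2\right) 171 = \left(0 - 2\right) 171 = \left(-2\right) 171 = -342$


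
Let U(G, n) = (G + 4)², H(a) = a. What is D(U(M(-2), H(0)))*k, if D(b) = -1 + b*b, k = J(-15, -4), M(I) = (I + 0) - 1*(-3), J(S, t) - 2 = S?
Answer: -8112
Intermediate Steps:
J(S, t) = 2 + S
M(I) = 3 + I (M(I) = I + 3 = 3 + I)
U(G, n) = (4 + G)²
k = -13 (k = 2 - 15 = -13)
D(b) = -1 + b²
D(U(M(-2), H(0)))*k = (-1 + ((4 + (3 - 2))²)²)*(-13) = (-1 + ((4 + 1)²)²)*(-13) = (-1 + (5²)²)*(-13) = (-1 + 25²)*(-13) = (-1 + 625)*(-13) = 624*(-13) = -8112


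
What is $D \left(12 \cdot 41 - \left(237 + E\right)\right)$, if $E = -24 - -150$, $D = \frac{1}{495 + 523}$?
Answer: $\frac{129}{1018} \approx 0.12672$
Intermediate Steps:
$D = \frac{1}{1018} \approx 0.00098232$
$E = 126$ ($E = -24 + 150 = 126$)
$D \left(12 \cdot 41 - \left(237 + E\right)\right) = \frac{12 \cdot 41 - 363}{1018} = \frac{492 - 363}{1018} = \frac{1}{1018} \cdot 129 = \frac{129}{1018}$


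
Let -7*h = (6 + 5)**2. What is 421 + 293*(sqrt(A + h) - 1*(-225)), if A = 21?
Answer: 66346 + 293*sqrt(182)/7 ≈ 66911.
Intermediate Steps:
h = -121/7 (h = -(6 + 5)**2/7 = -1/7*11**2 = -1/7*121 = -121/7 ≈ -17.286)
421 + 293*(sqrt(A + h) - 1*(-225)) = 421 + 293*(sqrt(21 - 121/7) - 1*(-225)) = 421 + 293*(sqrt(26/7) + 225) = 421 + 293*(sqrt(182)/7 + 225) = 421 + 293*(225 + sqrt(182)/7) = 421 + (65925 + 293*sqrt(182)/7) = 66346 + 293*sqrt(182)/7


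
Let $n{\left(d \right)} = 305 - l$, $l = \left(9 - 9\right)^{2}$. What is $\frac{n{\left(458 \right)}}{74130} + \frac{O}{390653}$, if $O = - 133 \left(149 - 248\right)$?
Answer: $\frac{219043775}{5791821378} \approx 0.03782$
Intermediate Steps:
$l = 0$ ($l = 0^{2} = 0$)
$O = 13167$ ($O = \left(-133\right) \left(-99\right) = 13167$)
$n{\left(d \right)} = 305$ ($n{\left(d \right)} = 305 - 0 = 305 + 0 = 305$)
$\frac{n{\left(458 \right)}}{74130} + \frac{O}{390653} = \frac{305}{74130} + \frac{13167}{390653} = 305 \cdot \frac{1}{74130} + 13167 \cdot \frac{1}{390653} = \frac{61}{14826} + \frac{13167}{390653} = \frac{219043775}{5791821378}$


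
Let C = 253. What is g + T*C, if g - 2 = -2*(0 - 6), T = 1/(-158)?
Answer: 1959/158 ≈ 12.399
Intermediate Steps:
T = -1/158 ≈ -0.0063291
g = 14 (g = 2 - 2*(0 - 6) = 2 - 2*(-6) = 2 + 12 = 14)
g + T*C = 14 - 1/158*253 = 14 - 253/158 = 1959/158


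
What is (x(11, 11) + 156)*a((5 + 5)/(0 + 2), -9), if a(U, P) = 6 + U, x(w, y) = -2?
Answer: 1694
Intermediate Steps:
(x(11, 11) + 156)*a((5 + 5)/(0 + 2), -9) = (-2 + 156)*(6 + (5 + 5)/(0 + 2)) = 154*(6 + 10/2) = 154*(6 + 10*(1/2)) = 154*(6 + 5) = 154*11 = 1694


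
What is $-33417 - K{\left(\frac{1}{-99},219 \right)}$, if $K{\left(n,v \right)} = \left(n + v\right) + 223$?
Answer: $- \frac{3352040}{99} \approx -33859.0$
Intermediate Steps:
$K{\left(n,v \right)} = 223 + n + v$
$-33417 - K{\left(\frac{1}{-99},219 \right)} = -33417 - \left(223 + \frac{1}{-99} + 219\right) = -33417 - \left(223 - \frac{1}{99} + 219\right) = -33417 - \frac{43757}{99} = - \frac{3352040}{99}$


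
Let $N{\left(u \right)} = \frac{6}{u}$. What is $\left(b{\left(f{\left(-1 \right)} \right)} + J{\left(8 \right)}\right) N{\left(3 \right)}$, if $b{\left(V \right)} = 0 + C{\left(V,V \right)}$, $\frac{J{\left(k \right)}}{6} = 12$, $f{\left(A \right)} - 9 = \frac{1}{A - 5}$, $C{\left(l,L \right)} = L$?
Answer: $\frac{485}{3} \approx 161.67$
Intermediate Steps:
$f{\left(A \right)} = 9 + \frac{1}{-5 + A}$ ($f{\left(A \right)} = 9 + \frac{1}{A - 5} = 9 + \frac{1}{-5 + A}$)
$J{\left(k \right)} = 72$ ($J{\left(k \right)} = 6 \cdot 12 = 72$)
$b{\left(V \right)} = V$ ($b{\left(V \right)} = 0 + V = V$)
$\left(b{\left(f{\left(-1 \right)} \right)} + J{\left(8 \right)}\right) N{\left(3 \right)} = \left(\frac{-44 + 9 \left(-1\right)}{-5 - 1} + 72\right) \frac{6}{3} = \left(\frac{-44 - 9}{-6} + 72\right) 6 \cdot \frac{1}{3} = \left(\left(- \frac{1}{6}\right) \left(-53\right) + 72\right) 2 = \left(\frac{53}{6} + 72\right) 2 = \frac{485}{6} \cdot 2 = \frac{485}{3}$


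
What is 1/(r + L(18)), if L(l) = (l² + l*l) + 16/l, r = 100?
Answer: 9/6740 ≈ 0.0013353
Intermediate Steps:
L(l) = 2*l² + 16/l (L(l) = (l² + l²) + 16/l = 2*l² + 16/l)
1/(r + L(18)) = 1/(100 + 2*(8 + 18³)/18) = 1/(100 + 2*(1/18)*(8 + 5832)) = 1/(100 + 2*(1/18)*5840) = 1/(100 + 5840/9) = 1/(6740/9) = 9/6740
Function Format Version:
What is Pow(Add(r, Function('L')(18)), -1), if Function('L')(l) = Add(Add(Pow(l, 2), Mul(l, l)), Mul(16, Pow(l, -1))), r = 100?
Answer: Rational(9, 6740) ≈ 0.0013353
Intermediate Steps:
Function('L')(l) = Add(Mul(2, Pow(l, 2)), Mul(16, Pow(l, -1))) (Function('L')(l) = Add(Add(Pow(l, 2), Pow(l, 2)), Mul(16, Pow(l, -1))) = Add(Mul(2, Pow(l, 2)), Mul(16, Pow(l, -1))))
Pow(Add(r, Function('L')(18)), -1) = Pow(Add(100, Mul(2, Pow(18, -1), Add(8, Pow(18, 3)))), -1) = Pow(Add(100, Mul(2, Rational(1, 18), Add(8, 5832))), -1) = Pow(Add(100, Mul(2, Rational(1, 18), 5840)), -1) = Pow(Add(100, Rational(5840, 9)), -1) = Pow(Rational(6740, 9), -1) = Rational(9, 6740)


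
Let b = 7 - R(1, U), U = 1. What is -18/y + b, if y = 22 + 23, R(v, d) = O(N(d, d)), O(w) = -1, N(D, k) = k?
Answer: 38/5 ≈ 7.6000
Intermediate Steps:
R(v, d) = -1
b = 8 (b = 7 - 1*(-1) = 7 + 1 = 8)
y = 45
-18/y + b = -18/45 + 8 = (1/45)*(-18) + 8 = -⅖ + 8 = 38/5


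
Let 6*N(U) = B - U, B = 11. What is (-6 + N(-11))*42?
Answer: -98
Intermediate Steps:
N(U) = 11/6 - U/6 (N(U) = (11 - U)/6 = 11/6 - U/6)
(-6 + N(-11))*42 = (-6 + (11/6 - ⅙*(-11)))*42 = (-6 + (11/6 + 11/6))*42 = (-6 + 11/3)*42 = -7/3*42 = -98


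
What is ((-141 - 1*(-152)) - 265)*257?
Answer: -65278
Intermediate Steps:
((-141 - 1*(-152)) - 265)*257 = ((-141 + 152) - 265)*257 = (11 - 265)*257 = -254*257 = -65278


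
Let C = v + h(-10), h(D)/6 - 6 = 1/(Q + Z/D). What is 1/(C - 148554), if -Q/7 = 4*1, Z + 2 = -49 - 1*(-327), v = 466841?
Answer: 139/44246882 ≈ 3.1415e-6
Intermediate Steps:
Z = 276 (Z = -2 + (-49 - 1*(-327)) = -2 + (-49 + 327) = -2 + 278 = 276)
Q = -28 ≈ -28.000
h(D) = 36 + 6/(-28 + 276/D)
C = 64895888/139 (C = 466841 + 3*(1656 - 167*(-10))/(2*(69 - 7*(-10))) = 466841 + 3*(1656 + 1670)/(2*(69 + 70)) = 466841 + (3/2)*3326/139 = 466841 + (3/2)*(1/139)*3326 = 466841 + 4989/139 = 64895888/139 ≈ 4.6688e+5)
1/(C - 148554) = 1/(64895888/139 - 148554) = 1/(44246882/139) = 139/44246882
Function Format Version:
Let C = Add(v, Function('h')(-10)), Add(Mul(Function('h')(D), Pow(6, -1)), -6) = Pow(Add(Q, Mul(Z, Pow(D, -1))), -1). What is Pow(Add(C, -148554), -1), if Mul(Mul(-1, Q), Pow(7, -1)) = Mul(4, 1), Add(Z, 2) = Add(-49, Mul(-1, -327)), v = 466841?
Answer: Rational(139, 44246882) ≈ 3.1415e-6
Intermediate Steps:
Z = 276 (Z = Add(-2, Add(-49, Mul(-1, -327))) = Add(-2, Add(-49, 327)) = Add(-2, 278) = 276)
Q = -28 (Q = Mul(-7, Mul(4, 1)) = Mul(-7, 4) = -28)
Function('h')(D) = Add(36, Mul(6, Pow(Add(-28, Mul(276, Pow(D, -1))), -1)))
C = Rational(64895888, 139) (C = Add(466841, Mul(Rational(3, 2), Pow(Add(69, Mul(-7, -10)), -1), Add(1656, Mul(-167, -10)))) = Add(466841, Mul(Rational(3, 2), Pow(Add(69, 70), -1), Add(1656, 1670))) = Add(466841, Mul(Rational(3, 2), Pow(139, -1), 3326)) = Add(466841, Mul(Rational(3, 2), Rational(1, 139), 3326)) = Add(466841, Rational(4989, 139)) = Rational(64895888, 139) ≈ 4.6688e+5)
Pow(Add(C, -148554), -1) = Pow(Add(Rational(64895888, 139), -148554), -1) = Pow(Rational(44246882, 139), -1) = Rational(139, 44246882)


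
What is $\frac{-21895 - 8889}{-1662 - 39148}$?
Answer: $\frac{15392}{20405} \approx 0.75432$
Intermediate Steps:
$\frac{-21895 - 8889}{-1662 - 39148} = - \frac{30784}{-40810} = \left(-30784\right) \left(- \frac{1}{40810}\right) = \frac{15392}{20405}$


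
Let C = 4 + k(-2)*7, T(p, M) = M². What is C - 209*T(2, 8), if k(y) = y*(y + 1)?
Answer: -13358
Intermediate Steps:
k(y) = y*(1 + y)
C = 18 (C = 4 - 2*(1 - 2)*7 = 4 - 2*(-1)*7 = 4 + 2*7 = 4 + 14 = 18)
C - 209*T(2, 8) = 18 - 209*8² = 18 - 209*64 = 18 - 13376 = -13358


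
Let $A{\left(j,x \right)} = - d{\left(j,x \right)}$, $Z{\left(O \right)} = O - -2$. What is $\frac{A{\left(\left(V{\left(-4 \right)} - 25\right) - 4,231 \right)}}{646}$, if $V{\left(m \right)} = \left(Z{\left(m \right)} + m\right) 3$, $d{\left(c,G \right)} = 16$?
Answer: $- \frac{8}{323} \approx -0.024768$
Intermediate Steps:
$Z{\left(O \right)} = 2 + O$ ($Z{\left(O \right)} = O + 2 = 2 + O$)
$V{\left(m \right)} = 6 + 6 m$ ($V{\left(m \right)} = \left(\left(2 + m\right) + m\right) 3 = \left(2 + 2 m\right) 3 = 6 + 6 m$)
$A{\left(j,x \right)} = -16$ ($A{\left(j,x \right)} = \left(-1\right) 16 = -16$)
$\frac{A{\left(\left(V{\left(-4 \right)} - 25\right) - 4,231 \right)}}{646} = - \frac{16}{646} = \left(-16\right) \frac{1}{646} = - \frac{8}{323}$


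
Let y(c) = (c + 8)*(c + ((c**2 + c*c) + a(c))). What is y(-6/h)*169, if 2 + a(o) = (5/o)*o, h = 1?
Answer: 23322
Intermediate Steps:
a(o) = 3 (a(o) = -2 + (5/o)*o = -2 + 5 = 3)
y(c) = (8 + c)*(3 + c + 2*c**2) (y(c) = (c + 8)*(c + ((c**2 + c*c) + 3)) = (8 + c)*(c + ((c**2 + c**2) + 3)) = (8 + c)*(c + (2*c**2 + 3)) = (8 + c)*(c + (3 + 2*c**2)) = (8 + c)*(3 + c + 2*c**2))
y(-6/h)*169 = (24 + 2*(-6/1)**3 + 11*(-6/1) + 17*(-6/1)**2)*169 = (24 + 2*(-6*1)**3 + 11*(-6*1) + 17*(-6*1)**2)*169 = (24 + 2*(-6)**3 + 11*(-6) + 17*(-6)**2)*169 = (24 + 2*(-216) - 66 + 17*36)*169 = (24 - 432 - 66 + 612)*169 = 138*169 = 23322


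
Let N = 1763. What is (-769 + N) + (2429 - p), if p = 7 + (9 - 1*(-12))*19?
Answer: 3017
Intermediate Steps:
p = 406 (p = 7 + (9 + 12)*19 = 7 + 21*19 = 7 + 399 = 406)
(-769 + N) + (2429 - p) = (-769 + 1763) + (2429 - 1*406) = 994 + (2429 - 406) = 994 + 2023 = 3017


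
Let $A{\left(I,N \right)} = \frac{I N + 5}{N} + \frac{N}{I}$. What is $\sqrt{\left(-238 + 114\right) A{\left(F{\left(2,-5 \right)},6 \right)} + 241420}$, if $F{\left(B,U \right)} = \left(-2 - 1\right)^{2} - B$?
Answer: $\frac{\sqrt{105990990}}{21} \approx 490.25$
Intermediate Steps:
$F{\left(B,U \right)} = 9 - B$ ($F{\left(B,U \right)} = \left(-3\right)^{2} - B = 9 - B$)
$A{\left(I,N \right)} = \frac{N}{I} + \frac{5 + I N}{N}$ ($A{\left(I,N \right)} = \frac{5 + I N}{N} + \frac{N}{I} = \frac{N}{I} + \frac{5 + I N}{N}$)
$\sqrt{\left(-238 + 114\right) A{\left(F{\left(2,-5 \right)},6 \right)} + 241420} = \sqrt{\left(-238 + 114\right) \left(\left(9 - 2\right) + \frac{5}{6} + \frac{6}{9 - 2}\right) + 241420} = \sqrt{- 124 \left(\left(9 - 2\right) + 5 \cdot \frac{1}{6} + \frac{6}{9 - 2}\right) + 241420} = \sqrt{- 124 \left(7 + \frac{5}{6} + \frac{6}{7}\right) + 241420} = \sqrt{\left(-124\right) \frac{365}{42} + 241420} = \sqrt{- \frac{22630}{21} + 241420} = \sqrt{\frac{5047190}{21}} = \frac{\sqrt{105990990}}{21}$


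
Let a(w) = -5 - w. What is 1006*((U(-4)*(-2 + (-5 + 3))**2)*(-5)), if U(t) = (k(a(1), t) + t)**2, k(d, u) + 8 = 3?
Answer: -6518880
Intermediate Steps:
k(d, u) = -5 (k(d, u) = -8 + 3 = -5)
U(t) = (-5 + t)**2
1006*((U(-4)*(-2 + (-5 + 3))**2)*(-5)) = 1006*(((-5 - 4)**2*(-2 + (-5 + 3))**2)*(-5)) = 1006*(((-9)**2*(-2 - 2)**2)*(-5)) = 1006*((81*(-4)**2)*(-5)) = 1006*((81*16)*(-5)) = 1006*(1296*(-5)) = 1006*(-6480) = -6518880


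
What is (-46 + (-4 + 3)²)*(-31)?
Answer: 1395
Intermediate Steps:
(-46 + (-4 + 3)²)*(-31) = (-46 + (-1)²)*(-31) = (-46 + 1)*(-31) = -45*(-31) = 1395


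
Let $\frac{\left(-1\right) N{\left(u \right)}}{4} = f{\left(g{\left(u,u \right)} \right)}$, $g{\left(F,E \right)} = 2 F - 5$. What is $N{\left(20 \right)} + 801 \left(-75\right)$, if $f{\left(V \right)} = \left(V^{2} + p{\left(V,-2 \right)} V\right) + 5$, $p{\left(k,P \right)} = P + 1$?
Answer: $-64855$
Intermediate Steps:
$p{\left(k,P \right)} = 1 + P$
$g{\left(F,E \right)} = -5 + 2 F$
$f{\left(V \right)} = 5 + V^{2} - V$ ($f{\left(V \right)} = \left(V^{2} + \left(1 - 2\right) V\right) + 5 = \left(V^{2} - V\right) + 5 = 5 + V^{2} - V$)
$N{\left(u \right)} = -40 - 4 \left(-5 + 2 u\right)^{2} + 8 u$ ($N{\left(u \right)} = - 4 \left(5 + \left(-5 + 2 u\right)^{2} - \left(-5 + 2 u\right)\right) = - 4 \left(10 + \left(-5 + 2 u\right)^{2} - 2 u\right) = -40 - 4 \left(-5 + 2 u\right)^{2} + 8 u$)
$N{\left(20 \right)} + 801 \left(-75\right) = \left(-140 - 16 \cdot 20^{2} + 88 \cdot 20\right) + 801 \left(-75\right) = \left(-140 - 6400 + 1760\right) - 60075 = -4780 - 60075 = -64855$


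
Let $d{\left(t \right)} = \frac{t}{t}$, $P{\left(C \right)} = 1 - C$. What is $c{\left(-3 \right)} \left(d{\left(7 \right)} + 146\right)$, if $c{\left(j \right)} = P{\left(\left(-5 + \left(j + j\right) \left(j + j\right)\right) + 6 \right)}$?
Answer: $-5292$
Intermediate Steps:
$c{\left(j \right)} = - 4 j^{2}$ ($c{\left(j \right)} = 1 - \left(\left(-5 + \left(j + j\right) \left(j + j\right)\right) + 6\right) = 1 - \left(\left(-5 + 2 j 2 j\right) + 6\right) = 1 - \left(\left(-5 + 4 j^{2}\right) + 6\right) = 1 - \left(1 + 4 j^{2}\right) = - 4 j^{2}$)
$d{\left(t \right)} = 1$
$c{\left(-3 \right)} \left(d{\left(7 \right)} + 146\right) = - 4 \left(-3\right)^{2} \left(1 + 146\right) = \left(-4\right) 9 \cdot 147 = \left(-36\right) 147 = -5292$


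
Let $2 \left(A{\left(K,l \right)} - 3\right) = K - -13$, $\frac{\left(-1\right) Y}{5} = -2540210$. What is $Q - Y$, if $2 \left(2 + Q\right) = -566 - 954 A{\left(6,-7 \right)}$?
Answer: $- \frac{25414595}{2} \approx -1.2707 \cdot 10^{7}$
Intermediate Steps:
$Y = 12701050$ ($Y = \left(-5\right) \left(-2540210\right) = 12701050$)
$A{\left(K,l \right)} = \frac{19}{2} + \frac{K}{2}$ ($A{\left(K,l \right)} = 3 + \frac{K - -13}{2} = 3 + \frac{K + 13}{2} = 3 + \frac{13 + K}{2} = 3 + \left(\frac{13}{2} + \frac{K}{2}\right) = \frac{19}{2} + \frac{K}{2}$)
$Q = - \frac{12495}{2}$ ($Q = -2 + \frac{-566 - 954 \left(\frac{19}{2} + \frac{1}{2} \cdot 6\right)}{2} = -2 + \frac{-566 - 954 \left(\frac{19}{2} + 3\right)}{2} = -2 + \frac{-566 - 11925}{2} = -2 + \frac{1}{2} \left(-12491\right) = -2 - \frac{12491}{2} = - \frac{12495}{2} \approx -6247.5$)
$Q - Y = - \frac{12495}{2} - 12701050 = - \frac{25414595}{2}$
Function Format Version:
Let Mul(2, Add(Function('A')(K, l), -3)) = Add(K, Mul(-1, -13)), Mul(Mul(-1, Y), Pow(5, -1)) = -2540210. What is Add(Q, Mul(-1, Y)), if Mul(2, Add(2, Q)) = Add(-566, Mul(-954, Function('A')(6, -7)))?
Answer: Rational(-25414595, 2) ≈ -1.2707e+7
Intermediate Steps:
Y = 12701050 (Y = Mul(-5, -2540210) = 12701050)
Function('A')(K, l) = Add(Rational(19, 2), Mul(Rational(1, 2), K)) (Function('A')(K, l) = Add(3, Mul(Rational(1, 2), Add(K, Mul(-1, -13)))) = Add(3, Mul(Rational(1, 2), Add(K, 13))) = Add(3, Mul(Rational(1, 2), Add(13, K))) = Add(3, Add(Rational(13, 2), Mul(Rational(1, 2), K))) = Add(Rational(19, 2), Mul(Rational(1, 2), K)))
Q = Rational(-12495, 2) (Q = Add(-2, Mul(Rational(1, 2), Add(-566, Mul(-954, Add(Rational(19, 2), Mul(Rational(1, 2), 6)))))) = Add(-2, Mul(Rational(1, 2), Add(-566, Mul(-954, Add(Rational(19, 2), 3))))) = Add(-2, Mul(Rational(1, 2), Add(-566, Mul(-954, Rational(25, 2))))) = Add(-2, Mul(Rational(1, 2), Add(-566, -11925))) = Add(-2, Mul(Rational(1, 2), -12491)) = Add(-2, Rational(-12491, 2)) = Rational(-12495, 2) ≈ -6247.5)
Add(Q, Mul(-1, Y)) = Add(Rational(-12495, 2), Mul(-1, 12701050)) = Add(Rational(-12495, 2), -12701050) = Rational(-25414595, 2)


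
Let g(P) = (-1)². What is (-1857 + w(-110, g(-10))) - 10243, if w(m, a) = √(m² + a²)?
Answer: -12100 + √12101 ≈ -11990.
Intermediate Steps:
g(P) = 1
w(m, a) = √(a² + m²)
(-1857 + w(-110, g(-10))) - 10243 = (-1857 + √(1² + (-110)²)) - 10243 = (-1857 + √(1 + 12100)) - 10243 = (-1857 + √12101) - 10243 = -12100 + √12101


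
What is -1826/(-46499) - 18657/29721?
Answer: -271087099/460665593 ≈ -0.58847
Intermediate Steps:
-1826/(-46499) - 18657/29721 = -1826*(-1/46499) - 18657*1/29721 = 1826/46499 - 6219/9907 = -271087099/460665593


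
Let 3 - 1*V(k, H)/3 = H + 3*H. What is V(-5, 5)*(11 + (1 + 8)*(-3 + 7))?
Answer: -2397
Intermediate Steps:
V(k, H) = 9 - 12*H (V(k, H) = 9 - 3*(H + 3*H) = 9 - 12*H)
V(-5, 5)*(11 + (1 + 8)*(-3 + 7)) = (9 - 12*5)*(11 + (1 + 8)*(-3 + 7)) = (9 - 60)*(11 + 9*4) = -51*(11 + 36) = -51*47 = -2397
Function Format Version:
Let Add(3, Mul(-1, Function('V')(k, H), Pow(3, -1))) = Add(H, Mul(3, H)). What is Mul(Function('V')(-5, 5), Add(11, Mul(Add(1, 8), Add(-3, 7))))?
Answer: -2397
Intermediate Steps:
Function('V')(k, H) = Add(9, Mul(-12, H)) (Function('V')(k, H) = Add(9, Mul(-3, Add(H, Mul(3, H)))) = Add(9, Mul(-3, Mul(4, H))) = Add(9, Mul(-12, H)))
Mul(Function('V')(-5, 5), Add(11, Mul(Add(1, 8), Add(-3, 7)))) = Mul(Add(9, Mul(-12, 5)), Add(11, Mul(Add(1, 8), Add(-3, 7)))) = Mul(Add(9, -60), Add(11, Mul(9, 4))) = Mul(-51, Add(11, 36)) = Mul(-51, 47) = -2397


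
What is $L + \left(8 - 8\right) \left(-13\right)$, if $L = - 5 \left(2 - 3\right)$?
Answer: $5$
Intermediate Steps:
$L = 5$ ($L = \left(-5\right) \left(-1\right) = 5$)
$L + \left(8 - 8\right) \left(-13\right) = 5 + \left(8 - 8\right) \left(-13\right) = 5 + 0 \left(-13\right) = 5 + 0 = 5$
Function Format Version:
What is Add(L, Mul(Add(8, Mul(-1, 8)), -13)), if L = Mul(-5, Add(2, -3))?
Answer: 5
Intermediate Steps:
L = 5 (L = Mul(-5, -1) = 5)
Add(L, Mul(Add(8, Mul(-1, 8)), -13)) = Add(5, Mul(Add(8, Mul(-1, 8)), -13)) = Add(5, Mul(Add(8, -8), -13)) = Add(5, Mul(0, -13)) = Add(5, 0) = 5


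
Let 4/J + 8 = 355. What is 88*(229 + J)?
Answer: 6993096/347 ≈ 20153.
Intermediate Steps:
J = 4/347 (J = 4/(-8 + 355) = 4/347 ≈ 0.011527)
88*(229 + J) = 88*(229 + 4/347) = 88*(79467/347) = 6993096/347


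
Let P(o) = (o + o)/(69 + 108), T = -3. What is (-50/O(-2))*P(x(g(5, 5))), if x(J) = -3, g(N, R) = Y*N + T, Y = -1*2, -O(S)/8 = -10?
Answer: 5/236 ≈ 0.021186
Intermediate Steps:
O(S) = 80 (O(S) = -8*(-10) = 80)
Y = -2
g(N, R) = -3 - 2*N (g(N, R) = -2*N - 3 = -3 - 2*N)
P(o) = 2*o/177 (P(o) = (2*o)/177 = (2*o)*(1/177) = 2*o/177)
(-50/O(-2))*P(x(g(5, 5))) = (-50/80)*((2/177)*(-3)) = -50*1/80*(-2/59) = -5/8*(-2/59) = 5/236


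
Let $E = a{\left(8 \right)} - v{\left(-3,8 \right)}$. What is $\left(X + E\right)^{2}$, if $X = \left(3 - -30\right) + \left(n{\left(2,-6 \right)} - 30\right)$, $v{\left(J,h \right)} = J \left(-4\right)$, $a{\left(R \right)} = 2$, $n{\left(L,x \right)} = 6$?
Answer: $1$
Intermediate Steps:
$v{\left(J,h \right)} = - 4 J$
$E = -10$ ($E = 2 - \left(-4\right) \left(-3\right) = 2 - 12 = -10$)
$X = 9$ ($X = \left(3 - -30\right) + \left(6 - 30\right) = \left(3 + 30\right) + \left(6 - 30\right) = 33 - 24 = 9$)
$\left(X + E\right)^{2} = \left(9 - 10\right)^{2} = \left(-1\right)^{2} = 1$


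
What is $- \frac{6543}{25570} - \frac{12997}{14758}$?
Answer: $- \frac{107223721}{94340515} \approx -1.1366$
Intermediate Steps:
$- \frac{6543}{25570} - \frac{12997}{14758} = - \frac{107223721}{94340515}$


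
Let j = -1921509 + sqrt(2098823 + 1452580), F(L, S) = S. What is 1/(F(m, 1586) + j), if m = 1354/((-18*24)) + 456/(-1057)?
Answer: -1919923/3686100774526 - sqrt(3551403)/3686100774526 ≈ -5.2137e-7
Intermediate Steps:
m = -814085/228312 (m = 1354/(-432) + 456*(-1/1057) = 1354*(-1/432) - 456/1057 = -677/216 - 456/1057 = -814085/228312 ≈ -3.5657)
j = -1921509 + sqrt(3551403) ≈ -1.9196e+6
1/(F(m, 1586) + j) = 1/(1586 + (-1921509 + sqrt(3551403))) = 1/(-1919923 + sqrt(3551403))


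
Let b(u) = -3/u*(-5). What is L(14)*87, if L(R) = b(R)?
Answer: 1305/14 ≈ 93.214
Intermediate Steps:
b(u) = 15/u
L(R) = 15/R
L(14)*87 = (15/14)*87 = 1305/14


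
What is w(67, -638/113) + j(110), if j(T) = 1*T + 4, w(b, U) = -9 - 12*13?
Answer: -51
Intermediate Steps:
w(b, U) = -165 (w(b, U) = -9 - 156 = -165)
j(T) = 4 + T (j(T) = T + 4 = 4 + T)
w(67, -638/113) + j(110) = -165 + (4 + 110) = -165 + 114 = -51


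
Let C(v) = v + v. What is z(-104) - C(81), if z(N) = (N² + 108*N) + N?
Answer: -682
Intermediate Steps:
z(N) = N² + 109*N
C(v) = 2*v
z(-104) - C(81) = -104*(109 - 104) - 2*81 = -104*5 - 1*162 = -520 - 162 = -682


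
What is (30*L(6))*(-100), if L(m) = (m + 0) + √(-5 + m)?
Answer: -21000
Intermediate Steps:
L(m) = m + √(-5 + m)
(30*L(6))*(-100) = (30*(6 + √(-5 + 6)))*(-100) = (30*(6 + √1))*(-100) = (30*(6 + 1))*(-100) = (30*7)*(-100) = 210*(-100) = -21000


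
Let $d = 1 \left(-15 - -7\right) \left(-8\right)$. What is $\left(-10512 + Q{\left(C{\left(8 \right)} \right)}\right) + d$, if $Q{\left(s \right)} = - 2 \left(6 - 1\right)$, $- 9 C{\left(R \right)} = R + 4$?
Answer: $-10458$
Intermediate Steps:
$C{\left(R \right)} = - \frac{4}{9} - \frac{R}{9}$ ($C{\left(R \right)} = - \frac{R + 4}{9} = - \frac{4 + R}{9} = - \frac{4}{9} - \frac{R}{9}$)
$Q{\left(s \right)} = -10$ ($Q{\left(s \right)} = \left(-2\right) 5 = -10$)
$d = 64$ ($d = 1 \left(-15 + 7\right) \left(-8\right) = 1 \left(-8\right) \left(-8\right) = \left(-8\right) \left(-8\right) = 64$)
$\left(-10512 + Q{\left(C{\left(8 \right)} \right)}\right) + d = \left(-10512 - 10\right) + 64 = -10522 + 64 = -10458$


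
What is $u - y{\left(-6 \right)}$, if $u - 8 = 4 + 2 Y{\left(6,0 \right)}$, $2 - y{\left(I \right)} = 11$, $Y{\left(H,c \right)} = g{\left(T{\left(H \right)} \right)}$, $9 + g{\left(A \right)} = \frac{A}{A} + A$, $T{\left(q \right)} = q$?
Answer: $17$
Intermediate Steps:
$g{\left(A \right)} = -8 + A$ ($g{\left(A \right)} = -9 + \left(\frac{A}{A} + A\right) = -9 + \left(1 + A\right) = -8 + A$)
$Y{\left(H,c \right)} = -8 + H$
$y{\left(I \right)} = -9$ ($y{\left(I \right)} = 2 - 11 = -9$)
$u = 8$ ($u = 8 + \left(4 + 2 \left(-8 + 6\right)\right) = 8 + \left(4 + 2 \left(-2\right)\right) = 8 + \left(4 - 4\right) = 8 + 0 = 8$)
$u - y{\left(-6 \right)} = 8 - -9 = 8 + 9 = 17$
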